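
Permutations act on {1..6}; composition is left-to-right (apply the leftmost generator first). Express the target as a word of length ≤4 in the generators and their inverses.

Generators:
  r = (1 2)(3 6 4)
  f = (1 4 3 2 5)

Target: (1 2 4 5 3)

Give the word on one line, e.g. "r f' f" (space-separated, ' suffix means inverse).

  after f': (1 5 2 3 4)
  after f': (1 2 4 5 3)

f' f'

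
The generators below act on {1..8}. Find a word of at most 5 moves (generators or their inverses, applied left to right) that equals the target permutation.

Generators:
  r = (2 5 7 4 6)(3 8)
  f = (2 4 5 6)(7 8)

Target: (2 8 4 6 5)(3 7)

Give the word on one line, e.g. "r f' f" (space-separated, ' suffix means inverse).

f r' f'

  after f: (2 4 5 6)(7 8)
  after r': (2 7 3 8 5 4)
  after f': (2 8 4 6 5)(3 7)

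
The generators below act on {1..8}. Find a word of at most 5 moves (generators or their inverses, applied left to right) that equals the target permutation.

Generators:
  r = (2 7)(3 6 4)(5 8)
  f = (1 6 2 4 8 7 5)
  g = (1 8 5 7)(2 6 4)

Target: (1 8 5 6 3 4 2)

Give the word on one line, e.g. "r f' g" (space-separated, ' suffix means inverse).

f g' r f g'

  after f: (1 6 2 4 8 7 5)
  after g': (1 2 6 4)(5 7 8)
  after r: (1 7 5 2 4)(3 6)
  after f: (1 5 4 6 3 2 8 7)
  after g': (1 8 5 6 3 4 2)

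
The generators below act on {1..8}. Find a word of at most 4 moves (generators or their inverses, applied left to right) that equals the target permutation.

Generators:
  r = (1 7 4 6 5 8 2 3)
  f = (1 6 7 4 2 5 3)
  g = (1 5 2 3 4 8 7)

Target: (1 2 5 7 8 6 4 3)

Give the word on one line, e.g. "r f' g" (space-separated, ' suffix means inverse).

  after g: (1 5 2 3 4 8 7)
  after g: (1 2 4 7 5 3 8)
  after g: (1 3 7 2 8 5 4)
  after r': (1 2 5 7 8 6 4 3)

g g g r'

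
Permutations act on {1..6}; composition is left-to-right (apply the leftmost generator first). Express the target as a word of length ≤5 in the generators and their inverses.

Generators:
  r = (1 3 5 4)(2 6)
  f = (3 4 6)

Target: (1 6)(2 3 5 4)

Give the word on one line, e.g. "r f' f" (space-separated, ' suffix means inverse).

f' f' r' f' f'

  after f': (3 6 4)
  after f': (3 4 6)
  after r': (1 4 2 6)(3 5)
  after f': (1 3 5 6)(2 4)
  after f': (1 6)(2 3 5 4)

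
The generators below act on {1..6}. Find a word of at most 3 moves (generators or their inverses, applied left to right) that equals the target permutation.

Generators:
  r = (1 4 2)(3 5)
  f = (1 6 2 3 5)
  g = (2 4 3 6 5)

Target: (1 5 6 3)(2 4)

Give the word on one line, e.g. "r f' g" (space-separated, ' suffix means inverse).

  after g: (2 4 3 6 5)
  after f': (1 5 6 3)(2 4)

g f'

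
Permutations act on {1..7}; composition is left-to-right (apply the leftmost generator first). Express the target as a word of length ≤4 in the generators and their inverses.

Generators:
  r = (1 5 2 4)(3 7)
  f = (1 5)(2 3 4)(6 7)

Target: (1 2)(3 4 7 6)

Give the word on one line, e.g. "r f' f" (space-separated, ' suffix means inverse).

  after f': (1 5)(2 4 3)(6 7)
  after r: (1 2)(3 4 7 6)

f' r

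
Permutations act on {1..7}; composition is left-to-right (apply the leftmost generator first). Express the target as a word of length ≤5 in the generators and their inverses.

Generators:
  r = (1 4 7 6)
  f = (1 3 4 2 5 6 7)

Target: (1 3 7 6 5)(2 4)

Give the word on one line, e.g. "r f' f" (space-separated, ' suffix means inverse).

f' f' r f

  after f': (1 7 6 5 2 4 3)
  after f': (1 6 2 3 7 5 4)
  after r: (2 3 6)(5 7)
  after f: (1 3 7 6 5)(2 4)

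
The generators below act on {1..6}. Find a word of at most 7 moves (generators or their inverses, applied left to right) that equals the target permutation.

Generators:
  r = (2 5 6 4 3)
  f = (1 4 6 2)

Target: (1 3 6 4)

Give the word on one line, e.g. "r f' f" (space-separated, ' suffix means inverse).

  after r': (2 3 4 6 5)
  after f': (1 2 3)(5 6)
  after r': (1 3)(2 4 6)
  after f: (1 3 4 2 6)
  after f: (1 3 6 4)

r' f' r' f f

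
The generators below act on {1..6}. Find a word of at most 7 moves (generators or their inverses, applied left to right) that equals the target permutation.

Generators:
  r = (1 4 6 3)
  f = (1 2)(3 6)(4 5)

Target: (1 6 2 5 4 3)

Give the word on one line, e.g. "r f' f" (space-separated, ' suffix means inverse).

f r f r r

  after f: (1 2)(3 6)(4 5)
  after r: (1 2 4 5 6)
  after f: (2 5 3 6)
  after r: (1 4 6 2 5)
  after r: (1 6 2 5 4 3)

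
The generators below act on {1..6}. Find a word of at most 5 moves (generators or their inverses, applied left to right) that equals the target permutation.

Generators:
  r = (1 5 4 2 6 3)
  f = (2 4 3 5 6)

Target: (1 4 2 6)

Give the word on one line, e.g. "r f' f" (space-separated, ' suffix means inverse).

  after f': (2 6 5 3 4)
  after r': (1 3 5 6)
  after f': (1 4 2 6)

f' r' f'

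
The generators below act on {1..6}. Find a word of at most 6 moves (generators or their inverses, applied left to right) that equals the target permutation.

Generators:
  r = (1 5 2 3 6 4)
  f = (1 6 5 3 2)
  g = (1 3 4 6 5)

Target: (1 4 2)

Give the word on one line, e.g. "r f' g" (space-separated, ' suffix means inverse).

  after g: (1 3 4 6 5)
  after f': (1 5 2 3 4)
  after r: (1 2 6 4 5 3)
  after f: (2 5)(3 6 4)
  after r': (1 4 2)

g f' r f r'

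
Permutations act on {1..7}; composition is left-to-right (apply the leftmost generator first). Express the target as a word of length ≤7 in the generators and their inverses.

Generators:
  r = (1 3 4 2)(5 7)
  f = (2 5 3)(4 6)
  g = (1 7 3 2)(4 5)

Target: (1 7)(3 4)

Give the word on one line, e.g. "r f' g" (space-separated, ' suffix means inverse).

f' g' g' f' r'

  after f': (2 3 5)(4 6)
  after g': (1 2 7)(3 4 6 5)
  after g': (1 3 5 7 2)(4 6)
  after f': (1 5 7 3 2)
  after r': (1 7)(3 4)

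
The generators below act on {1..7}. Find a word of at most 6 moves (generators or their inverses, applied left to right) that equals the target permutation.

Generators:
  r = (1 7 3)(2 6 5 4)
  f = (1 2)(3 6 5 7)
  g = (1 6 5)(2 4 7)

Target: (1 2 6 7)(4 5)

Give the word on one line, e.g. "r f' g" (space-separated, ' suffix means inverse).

  after g: (1 6 5)(2 4 7)
  after r': (1 2 5 3 7 4)
  after f': (2 6 3 5 7 4)
  after g: (1 6 3)(2 5)
  after r': (1 2 6 7)(4 5)

g r' f' g r'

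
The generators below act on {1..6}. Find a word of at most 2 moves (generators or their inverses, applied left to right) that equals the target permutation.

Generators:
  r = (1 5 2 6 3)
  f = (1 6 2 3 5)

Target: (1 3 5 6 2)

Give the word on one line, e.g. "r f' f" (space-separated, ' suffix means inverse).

  after r: (1 5 2 6 3)
  after f': (1 3 5 6 2)

r f'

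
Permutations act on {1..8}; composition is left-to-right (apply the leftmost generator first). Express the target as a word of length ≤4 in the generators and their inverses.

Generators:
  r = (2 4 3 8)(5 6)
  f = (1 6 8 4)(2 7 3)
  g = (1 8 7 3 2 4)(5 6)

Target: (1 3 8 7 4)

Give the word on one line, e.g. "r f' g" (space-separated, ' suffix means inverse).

g r'

  after g: (1 8 7 3 2 4)(5 6)
  after r': (1 3 8 7 4)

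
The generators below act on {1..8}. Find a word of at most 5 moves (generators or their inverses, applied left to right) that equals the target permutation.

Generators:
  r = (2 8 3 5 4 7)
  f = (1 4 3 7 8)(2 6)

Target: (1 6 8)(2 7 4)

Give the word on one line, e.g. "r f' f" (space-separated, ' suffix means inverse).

f' r' f' r'

  after f': (1 8 7 3 4)(2 6)
  after r': (1 2 6 7 8 4)(3 5)
  after f': (1 6 3 5 4 8)
  after r': (1 6 8)(2 7 4)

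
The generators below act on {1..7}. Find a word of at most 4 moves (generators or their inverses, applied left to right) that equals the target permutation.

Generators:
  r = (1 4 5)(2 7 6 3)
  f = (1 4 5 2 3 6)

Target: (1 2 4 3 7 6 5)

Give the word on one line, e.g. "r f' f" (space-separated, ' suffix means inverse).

  after f': (1 6 3 2 5 4)
  after r': (1 7 2 4 5)
  after f: (1 7 3 6)(2 5 4)
  after r': (1 2 4 3 7 6 5)

f' r' f r'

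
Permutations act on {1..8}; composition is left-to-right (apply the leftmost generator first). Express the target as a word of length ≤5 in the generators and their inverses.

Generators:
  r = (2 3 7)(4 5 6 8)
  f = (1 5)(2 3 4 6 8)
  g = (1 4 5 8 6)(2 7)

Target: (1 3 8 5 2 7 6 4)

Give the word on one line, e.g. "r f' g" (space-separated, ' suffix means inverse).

  after g': (1 6 8 5 4)(2 7)
  after f': (1 4 5 3 2 7 8)
  after f': (1 3 8 5 2 7 6 4)

g' f' f'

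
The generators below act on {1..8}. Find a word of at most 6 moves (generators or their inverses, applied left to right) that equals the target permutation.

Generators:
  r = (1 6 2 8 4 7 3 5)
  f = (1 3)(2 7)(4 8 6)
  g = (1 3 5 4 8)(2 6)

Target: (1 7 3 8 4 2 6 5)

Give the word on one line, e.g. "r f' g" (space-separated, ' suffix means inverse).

  after r': (1 5 3 7 4 8 2 6)
  after g: (1 4)(3 7 8 6)
  after f: (1 8 4 3 2 7 6)
  after r': (1 2 4 7)(3 6 5)
  after f': (1 7 3 8 4 2 6 5)

r' g f r' f'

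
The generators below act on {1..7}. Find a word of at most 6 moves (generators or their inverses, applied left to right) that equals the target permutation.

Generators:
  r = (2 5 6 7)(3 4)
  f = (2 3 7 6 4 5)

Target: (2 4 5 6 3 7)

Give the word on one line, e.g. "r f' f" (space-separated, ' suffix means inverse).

f r' f' r' f'

  after f: (2 3 7 6 4 5)
  after r': (2 4)(3 6)(5 7)
  after f': (2 6)(3 7 4 5)
  after r': (2 5 4)(3 6 7)
  after f': (2 4 5 6 3 7)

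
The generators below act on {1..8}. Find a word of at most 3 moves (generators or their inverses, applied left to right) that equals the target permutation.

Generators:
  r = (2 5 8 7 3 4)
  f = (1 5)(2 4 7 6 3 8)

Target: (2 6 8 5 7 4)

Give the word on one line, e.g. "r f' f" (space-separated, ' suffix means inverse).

r' f f

  after r': (2 4 3 7 8 5)
  after f: (1 5 4 8)(2 7)(3 6)
  after f: (2 6 8 5 7 4)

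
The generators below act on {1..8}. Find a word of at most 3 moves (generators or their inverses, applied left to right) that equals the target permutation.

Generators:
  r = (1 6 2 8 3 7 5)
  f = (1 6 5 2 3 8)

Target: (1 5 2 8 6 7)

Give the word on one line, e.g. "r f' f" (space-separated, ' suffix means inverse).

r f' r'

  after r: (1 6 2 8 3 7 5)
  after f': (2 3 7 6 5 8)
  after r': (1 5 2 8 6 7)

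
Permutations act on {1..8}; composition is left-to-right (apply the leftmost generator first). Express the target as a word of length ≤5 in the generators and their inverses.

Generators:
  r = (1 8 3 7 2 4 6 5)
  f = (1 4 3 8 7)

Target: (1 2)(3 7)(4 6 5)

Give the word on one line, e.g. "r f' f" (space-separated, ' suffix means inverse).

f' r' f' r'

  after f': (1 7 8 3 4)
  after r': (1 3 2 7)(4 5 6)
  after f': (1 4 5 6)(2 8 3)
  after r': (1 2)(3 7)(4 6 5)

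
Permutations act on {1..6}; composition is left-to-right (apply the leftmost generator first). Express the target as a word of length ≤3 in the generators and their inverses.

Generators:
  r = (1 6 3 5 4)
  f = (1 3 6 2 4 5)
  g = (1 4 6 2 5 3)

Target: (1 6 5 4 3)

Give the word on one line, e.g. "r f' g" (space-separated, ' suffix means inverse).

g' f

  after g': (1 3 5 2 6 4)
  after f: (1 6 5 4 3)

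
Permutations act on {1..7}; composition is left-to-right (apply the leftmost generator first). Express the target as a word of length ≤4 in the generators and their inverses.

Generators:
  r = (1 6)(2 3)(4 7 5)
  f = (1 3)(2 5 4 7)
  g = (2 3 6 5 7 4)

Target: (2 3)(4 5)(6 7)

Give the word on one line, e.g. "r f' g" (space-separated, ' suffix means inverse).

f g f r

  after f: (1 3)(2 5 4 7)
  after g: (1 6 5 2 7 3)
  after f: (1 6 4 7)
  after r: (2 3)(4 5)(6 7)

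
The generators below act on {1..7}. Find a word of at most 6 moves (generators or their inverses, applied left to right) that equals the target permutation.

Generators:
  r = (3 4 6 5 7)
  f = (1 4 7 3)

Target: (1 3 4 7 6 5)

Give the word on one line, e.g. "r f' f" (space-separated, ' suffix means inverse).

  after f': (1 3 7 4)
  after r: (1 4)(5 7 6)
  after f: (1 7 6 5 3)
  after f: (1 3 4 7 6 5)

f' r f f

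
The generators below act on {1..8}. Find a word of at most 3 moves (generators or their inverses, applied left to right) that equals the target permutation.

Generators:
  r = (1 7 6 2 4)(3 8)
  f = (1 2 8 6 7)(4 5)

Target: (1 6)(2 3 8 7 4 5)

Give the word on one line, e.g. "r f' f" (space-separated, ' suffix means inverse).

  after f: (1 2 8 6 7)(4 5)
  after r': (1 6)(2 3 8 7 4 5)

f r'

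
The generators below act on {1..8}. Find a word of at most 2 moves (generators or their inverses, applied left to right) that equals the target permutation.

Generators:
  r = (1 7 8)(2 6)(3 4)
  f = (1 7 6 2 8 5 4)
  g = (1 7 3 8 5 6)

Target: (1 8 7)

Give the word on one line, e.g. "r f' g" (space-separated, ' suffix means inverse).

r r

  after r: (1 7 8)(2 6)(3 4)
  after r: (1 8 7)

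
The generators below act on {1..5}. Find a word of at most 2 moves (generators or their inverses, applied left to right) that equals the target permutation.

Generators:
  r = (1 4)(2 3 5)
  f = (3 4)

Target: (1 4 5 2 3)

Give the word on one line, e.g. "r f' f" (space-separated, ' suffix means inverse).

f r

  after f: (3 4)
  after r: (1 4 5 2 3)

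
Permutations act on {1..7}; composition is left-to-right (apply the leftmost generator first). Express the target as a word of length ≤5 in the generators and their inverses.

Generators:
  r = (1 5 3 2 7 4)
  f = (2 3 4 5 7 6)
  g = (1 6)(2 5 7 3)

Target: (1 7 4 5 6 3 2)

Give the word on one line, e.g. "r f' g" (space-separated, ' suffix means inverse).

g r' f'

  after g: (1 6)(2 5 7 3)
  after r': (1 6 4 7 5 2)
  after f': (1 7 4 5 6 3 2)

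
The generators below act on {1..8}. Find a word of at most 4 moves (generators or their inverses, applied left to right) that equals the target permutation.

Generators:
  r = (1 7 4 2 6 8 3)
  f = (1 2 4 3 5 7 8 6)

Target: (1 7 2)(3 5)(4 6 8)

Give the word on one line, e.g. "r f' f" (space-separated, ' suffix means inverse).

f r' r'

  after f: (1 2 4 3 5 7 8 6)
  after r': (1 4 8 2 7 6 3 5)
  after r': (1 7 2)(3 5)(4 6 8)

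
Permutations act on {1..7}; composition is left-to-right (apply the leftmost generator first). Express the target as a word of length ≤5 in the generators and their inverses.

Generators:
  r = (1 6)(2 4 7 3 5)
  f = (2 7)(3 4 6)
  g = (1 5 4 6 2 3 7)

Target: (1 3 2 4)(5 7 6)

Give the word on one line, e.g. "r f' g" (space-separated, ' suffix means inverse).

  after f: (2 7)(3 4 6)
  after r: (1 6 5 2 3 7 4)
  after f: (1 3 2 4)(5 7 6)

f r f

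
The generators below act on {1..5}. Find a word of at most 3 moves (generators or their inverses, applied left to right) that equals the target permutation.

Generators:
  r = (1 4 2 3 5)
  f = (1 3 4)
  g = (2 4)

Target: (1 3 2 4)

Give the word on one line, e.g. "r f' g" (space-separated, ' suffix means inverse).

f' f' g

  after f': (1 4 3)
  after f': (1 3 4)
  after g: (1 3 2 4)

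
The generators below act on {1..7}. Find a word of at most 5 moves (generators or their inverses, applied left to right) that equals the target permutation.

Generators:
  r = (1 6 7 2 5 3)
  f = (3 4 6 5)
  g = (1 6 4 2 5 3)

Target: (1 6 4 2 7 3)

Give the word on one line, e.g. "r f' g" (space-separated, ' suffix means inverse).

  after f: (3 4 6 5)
  after f: (3 6)(4 5)
  after r': (1 3)(2 7 6 5 4)
  after f: (1 4 2 7 5 6 3)
  after f: (1 6 4 2 7 3)

f f r' f f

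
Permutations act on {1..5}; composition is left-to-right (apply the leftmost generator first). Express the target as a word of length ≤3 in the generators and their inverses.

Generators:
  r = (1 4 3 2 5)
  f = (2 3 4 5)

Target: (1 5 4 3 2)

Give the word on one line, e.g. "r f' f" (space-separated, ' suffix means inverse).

  after f: (2 3 4 5)
  after f: (2 4)(3 5)
  after r': (1 5 4 3 2)

f f r'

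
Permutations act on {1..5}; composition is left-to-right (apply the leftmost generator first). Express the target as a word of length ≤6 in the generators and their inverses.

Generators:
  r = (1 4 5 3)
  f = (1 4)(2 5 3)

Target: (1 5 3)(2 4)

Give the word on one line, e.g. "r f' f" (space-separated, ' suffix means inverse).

r' r' f' r f

  after r': (1 3 5 4)
  after r': (1 5)(3 4)
  after f': (1 2 3)(4 5)
  after r: (1 2)(3 4)
  after f: (1 5 3)(2 4)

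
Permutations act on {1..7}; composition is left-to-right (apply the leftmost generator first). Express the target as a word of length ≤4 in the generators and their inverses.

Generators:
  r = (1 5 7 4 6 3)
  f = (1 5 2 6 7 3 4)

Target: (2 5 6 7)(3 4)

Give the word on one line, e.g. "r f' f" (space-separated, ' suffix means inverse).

  after f: (1 5 2 6 7 3 4)
  after r: (1 7)(2 3 6 4 5)
  after r: (1 4 7 5 2)
  after f: (2 5 6 7)(3 4)

f r r f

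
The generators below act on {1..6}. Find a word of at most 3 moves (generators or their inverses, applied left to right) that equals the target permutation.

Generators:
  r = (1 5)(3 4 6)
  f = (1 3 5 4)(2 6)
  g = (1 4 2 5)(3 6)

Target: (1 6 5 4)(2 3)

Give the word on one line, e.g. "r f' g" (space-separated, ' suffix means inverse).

  after r': (1 5)(3 6 4)
  after f: (1 4 5 3 2 6)
  after r: (1 6 5 4)(2 3)

r' f r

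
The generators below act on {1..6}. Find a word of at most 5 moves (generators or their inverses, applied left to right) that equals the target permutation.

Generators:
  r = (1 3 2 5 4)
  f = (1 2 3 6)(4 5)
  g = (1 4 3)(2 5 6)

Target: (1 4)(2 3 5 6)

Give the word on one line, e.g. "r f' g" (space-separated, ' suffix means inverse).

  after f': (1 6 3 2)(4 5)
  after f': (1 3)(2 6)
  after g: (3 4)(5 6)
  after r': (1 4)(2 3 5 6)

f' f' g r'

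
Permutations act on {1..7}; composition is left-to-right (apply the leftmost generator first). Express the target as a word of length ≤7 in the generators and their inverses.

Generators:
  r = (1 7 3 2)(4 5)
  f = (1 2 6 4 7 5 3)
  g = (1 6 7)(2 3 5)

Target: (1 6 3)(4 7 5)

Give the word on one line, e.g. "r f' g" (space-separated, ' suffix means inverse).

f' r' f' f' r

  after f': (1 3 5 7 4 6 2)
  after r': (1 7 5)(3 4 6)
  after f': (1 4 2)(3 6 5)
  after f': (1 6 7 4)(2 3)
  after r: (1 6 3)(4 7 5)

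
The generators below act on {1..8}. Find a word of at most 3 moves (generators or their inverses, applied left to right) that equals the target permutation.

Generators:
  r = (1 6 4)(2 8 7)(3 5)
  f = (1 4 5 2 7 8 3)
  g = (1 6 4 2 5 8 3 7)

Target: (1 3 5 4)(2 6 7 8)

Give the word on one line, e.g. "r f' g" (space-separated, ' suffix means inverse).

g' g'

  after g': (1 7 3 8 5 2 4 6)
  after g': (1 3 5 4)(2 6 7 8)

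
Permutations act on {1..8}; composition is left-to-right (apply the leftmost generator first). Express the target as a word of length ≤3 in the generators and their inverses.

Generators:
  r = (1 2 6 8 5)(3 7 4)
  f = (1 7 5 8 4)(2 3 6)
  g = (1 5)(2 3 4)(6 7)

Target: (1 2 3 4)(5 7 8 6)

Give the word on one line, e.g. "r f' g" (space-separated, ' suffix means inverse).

  after f: (1 7 5 8 4)(2 3 6)
  after r': (1 3 2 4 5 6)(7 8)
  after g': (1 2 3 4)(5 7 8 6)

f r' g'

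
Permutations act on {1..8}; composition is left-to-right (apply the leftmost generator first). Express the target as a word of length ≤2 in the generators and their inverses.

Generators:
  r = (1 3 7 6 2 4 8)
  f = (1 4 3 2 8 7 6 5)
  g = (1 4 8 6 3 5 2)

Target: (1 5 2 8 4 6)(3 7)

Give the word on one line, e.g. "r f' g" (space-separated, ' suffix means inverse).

r g

  after r: (1 3 7 6 2 4 8)
  after g: (1 5 2 8 4 6)(3 7)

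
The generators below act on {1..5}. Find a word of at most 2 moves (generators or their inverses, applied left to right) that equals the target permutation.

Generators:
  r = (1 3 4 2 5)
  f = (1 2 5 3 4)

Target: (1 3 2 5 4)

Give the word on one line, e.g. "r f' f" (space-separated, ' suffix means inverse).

  after f': (1 4 3 5 2)
  after r': (1 3 2 5 4)

f' r'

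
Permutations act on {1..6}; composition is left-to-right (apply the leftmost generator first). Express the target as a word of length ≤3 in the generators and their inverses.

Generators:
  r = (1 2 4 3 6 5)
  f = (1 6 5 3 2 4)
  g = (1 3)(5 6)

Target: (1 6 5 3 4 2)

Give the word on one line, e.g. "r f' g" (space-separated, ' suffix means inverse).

  after g': (1 3)(5 6)
  after f': (1 5)(2 3 4)
  after g': (1 6 5 3 4 2)

g' f' g'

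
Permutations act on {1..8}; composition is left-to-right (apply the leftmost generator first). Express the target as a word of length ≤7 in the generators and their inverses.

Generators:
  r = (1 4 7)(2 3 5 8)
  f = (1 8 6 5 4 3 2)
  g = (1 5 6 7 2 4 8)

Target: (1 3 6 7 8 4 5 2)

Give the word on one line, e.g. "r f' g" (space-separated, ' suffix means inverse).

  after g': (1 8 4 2 7 6 5)
  after f': (2 7 8 5)(3 4)
  after r': (1 7 5 8 3)(2 4)
  after g: (1 2 8 3 5)(6 7)
  after f': (1 3 6 7 8 4 5 2)

g' f' r' g f'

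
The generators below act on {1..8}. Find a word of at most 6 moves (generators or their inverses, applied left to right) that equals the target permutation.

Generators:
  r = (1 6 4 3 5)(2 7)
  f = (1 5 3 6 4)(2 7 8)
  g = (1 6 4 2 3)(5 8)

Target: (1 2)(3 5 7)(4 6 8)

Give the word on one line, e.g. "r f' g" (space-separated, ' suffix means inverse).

  after g': (1 3 2 4 6)(5 8)
  after f': (1 5 7 2 6 4 3 8)
  after g: (1 8 6 2 4)(3 5 7)
  after f': (1 7 5 2 6 8 3)
  after r': (1 2)(3 5 7)(4 6 8)

g' f' g f' r'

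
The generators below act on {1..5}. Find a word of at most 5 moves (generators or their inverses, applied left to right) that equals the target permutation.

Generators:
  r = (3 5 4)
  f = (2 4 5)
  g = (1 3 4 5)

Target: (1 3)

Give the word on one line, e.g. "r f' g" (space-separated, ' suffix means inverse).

g' r f r' f

  after g': (1 5 4 3)
  after r: (1 4 5 3)
  after f: (1 5 3)(2 4)
  after r': (1 3)(2 5 4)
  after f: (1 3)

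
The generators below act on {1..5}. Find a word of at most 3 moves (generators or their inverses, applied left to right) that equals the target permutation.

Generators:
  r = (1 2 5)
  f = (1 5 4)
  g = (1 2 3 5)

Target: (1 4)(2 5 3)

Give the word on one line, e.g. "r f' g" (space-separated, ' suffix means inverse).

  after g': (1 5 3 2)
  after f': (2 4 5 3)
  after f': (1 4)(2 5 3)

g' f' f'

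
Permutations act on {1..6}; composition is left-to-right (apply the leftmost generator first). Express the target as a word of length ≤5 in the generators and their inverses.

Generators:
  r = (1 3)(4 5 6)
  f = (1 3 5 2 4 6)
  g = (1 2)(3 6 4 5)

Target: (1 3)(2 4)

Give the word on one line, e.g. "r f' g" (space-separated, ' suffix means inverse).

  after f: (1 3 5 2 4 6)
  after f: (1 5 4)(2 6 3)
  after g: (1 3)(2 4)

f f g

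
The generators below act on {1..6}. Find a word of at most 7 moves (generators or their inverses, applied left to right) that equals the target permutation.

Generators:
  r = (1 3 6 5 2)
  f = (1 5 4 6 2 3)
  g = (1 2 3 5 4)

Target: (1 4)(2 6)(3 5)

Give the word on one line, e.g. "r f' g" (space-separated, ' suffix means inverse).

  after f: (1 5 4 6 2 3)
  after r: (1 2 6)(4 5)
  after f': (1 6 3 2 4)
  after r: (1 5 2 4 3)
  after f: (1 4)(2 6)(3 5)

f r f' r f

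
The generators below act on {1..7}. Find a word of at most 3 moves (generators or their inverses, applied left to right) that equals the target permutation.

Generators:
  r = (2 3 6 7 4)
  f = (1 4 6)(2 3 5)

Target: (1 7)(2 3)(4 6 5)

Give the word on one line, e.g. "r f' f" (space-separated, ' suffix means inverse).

f' r f'

  after f': (1 6 4)(2 5 3)
  after r: (1 7 4)(2 5 6)
  after f': (1 7)(2 3)(4 6 5)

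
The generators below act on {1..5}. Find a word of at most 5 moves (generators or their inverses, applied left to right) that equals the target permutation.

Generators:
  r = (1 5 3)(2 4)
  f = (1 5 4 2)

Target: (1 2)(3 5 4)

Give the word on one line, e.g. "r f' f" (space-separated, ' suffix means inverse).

  after r': (1 3 5)(2 4)
  after f: (1 3 4)
  after r': (1 5)(2 4 3)
  after f': (2 5)(3 4)
  after f': (1 2)(3 5 4)

r' f r' f' f'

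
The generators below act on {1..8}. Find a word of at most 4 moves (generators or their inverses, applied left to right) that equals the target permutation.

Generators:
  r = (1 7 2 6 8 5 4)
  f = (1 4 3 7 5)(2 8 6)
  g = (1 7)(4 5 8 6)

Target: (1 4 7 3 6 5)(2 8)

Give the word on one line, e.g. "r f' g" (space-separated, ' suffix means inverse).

f' g'

  after f': (1 5 7 3 4)(2 6 8)
  after g': (1 4 7 3 6 5)(2 8)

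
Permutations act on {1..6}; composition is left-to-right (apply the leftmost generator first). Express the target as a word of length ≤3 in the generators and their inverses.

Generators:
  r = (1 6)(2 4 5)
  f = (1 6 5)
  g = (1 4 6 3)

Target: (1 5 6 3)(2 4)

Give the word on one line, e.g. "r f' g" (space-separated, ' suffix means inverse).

g f r

  after g: (1 4 6 3)
  after f: (1 4 5)(3 6)
  after r: (1 5 6 3)(2 4)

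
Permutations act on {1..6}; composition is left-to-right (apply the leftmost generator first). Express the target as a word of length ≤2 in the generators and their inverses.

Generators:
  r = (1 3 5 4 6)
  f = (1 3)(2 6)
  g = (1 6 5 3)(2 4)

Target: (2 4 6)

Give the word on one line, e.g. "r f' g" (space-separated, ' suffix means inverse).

  after r': (1 6 4 5 3)
  after g': (2 4 6)

r' g'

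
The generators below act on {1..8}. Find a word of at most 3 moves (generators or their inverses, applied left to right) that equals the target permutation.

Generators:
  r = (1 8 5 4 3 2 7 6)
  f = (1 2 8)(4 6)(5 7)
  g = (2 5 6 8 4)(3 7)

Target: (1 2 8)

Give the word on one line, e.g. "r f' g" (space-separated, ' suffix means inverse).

  after f': (1 8 2)(4 6)(5 7)
  after f': (1 2 8)

f' f'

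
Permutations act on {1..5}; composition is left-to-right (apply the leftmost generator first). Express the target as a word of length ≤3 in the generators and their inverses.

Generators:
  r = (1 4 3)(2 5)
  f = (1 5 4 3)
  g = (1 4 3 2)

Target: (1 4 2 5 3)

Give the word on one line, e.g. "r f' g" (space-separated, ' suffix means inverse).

  after r': (1 3 4)(2 5)
  after g': (1 4 2 5 3)

r' g'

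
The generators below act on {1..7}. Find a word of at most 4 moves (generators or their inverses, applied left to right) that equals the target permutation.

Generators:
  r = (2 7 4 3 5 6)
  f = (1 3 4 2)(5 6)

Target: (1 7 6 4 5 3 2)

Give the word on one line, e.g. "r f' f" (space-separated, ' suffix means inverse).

  after f: (1 3 4 2)(5 6)
  after r': (1 4 6 3 7 2)
  after r': (1 7 6 4 5 3 2)

f r' r'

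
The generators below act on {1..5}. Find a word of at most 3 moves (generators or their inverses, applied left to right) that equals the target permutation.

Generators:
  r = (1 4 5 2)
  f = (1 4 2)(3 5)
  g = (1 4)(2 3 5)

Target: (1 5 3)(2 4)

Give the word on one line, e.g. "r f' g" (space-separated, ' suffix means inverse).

f' g f

  after f': (1 2 4)(3 5)
  after g: (1 3 2)
  after f: (1 5 3)(2 4)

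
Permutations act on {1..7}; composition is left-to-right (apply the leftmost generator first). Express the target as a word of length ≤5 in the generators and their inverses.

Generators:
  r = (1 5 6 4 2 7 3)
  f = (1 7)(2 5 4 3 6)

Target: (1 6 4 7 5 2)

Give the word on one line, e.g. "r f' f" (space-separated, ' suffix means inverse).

  after r': (1 3 7 2 4 6 5)
  after f': (1 4 3)(2 5 7 6)
  after r': (1 6 4 7 5 2)

r' f' r'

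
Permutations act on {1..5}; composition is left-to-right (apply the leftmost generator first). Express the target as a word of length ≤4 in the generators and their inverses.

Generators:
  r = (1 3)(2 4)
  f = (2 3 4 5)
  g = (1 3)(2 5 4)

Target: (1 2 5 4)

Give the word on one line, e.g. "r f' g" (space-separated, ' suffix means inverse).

  after r: (1 3)(2 4)
  after f: (1 4 3)(2 5)
  after r': (1 2 5 4)

r f r'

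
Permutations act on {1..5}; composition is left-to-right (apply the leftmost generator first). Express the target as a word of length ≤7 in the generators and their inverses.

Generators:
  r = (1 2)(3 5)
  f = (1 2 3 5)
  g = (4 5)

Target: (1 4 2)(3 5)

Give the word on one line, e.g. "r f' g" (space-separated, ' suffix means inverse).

  after r: (1 2)(3 5)
  after g': (1 2)(3 4 5)
  after r': (3 4)
  after f': (1 5 3 4 2)
  after g': (1 4 2)(3 5)

r g' r' f' g'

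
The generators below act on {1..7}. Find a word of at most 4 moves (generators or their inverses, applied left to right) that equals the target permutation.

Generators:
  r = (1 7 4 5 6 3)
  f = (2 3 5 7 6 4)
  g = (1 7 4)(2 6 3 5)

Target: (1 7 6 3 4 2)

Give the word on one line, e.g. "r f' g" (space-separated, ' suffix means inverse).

  after f': (2 4 6 7 5 3)
  after g': (1 4 2 7 3 5 6)
  after r': (1 7 6 3 4 2)

f' g' r'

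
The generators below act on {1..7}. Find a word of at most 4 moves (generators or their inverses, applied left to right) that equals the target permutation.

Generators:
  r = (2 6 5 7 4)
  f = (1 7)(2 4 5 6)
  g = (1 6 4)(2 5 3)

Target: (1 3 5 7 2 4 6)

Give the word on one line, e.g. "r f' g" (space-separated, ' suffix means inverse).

g' f g f

  after g': (1 4 6)(2 3 5)
  after f: (1 5 4 2 3 6 7)
  after g: (1 3 4 5)(6 7)
  after f: (1 3 5 7 2 4 6)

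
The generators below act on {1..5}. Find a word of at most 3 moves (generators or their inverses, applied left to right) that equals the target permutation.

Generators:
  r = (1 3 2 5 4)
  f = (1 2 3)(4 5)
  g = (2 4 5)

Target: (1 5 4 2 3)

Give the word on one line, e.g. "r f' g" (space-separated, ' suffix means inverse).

r' g

  after r': (1 4 5 2 3)
  after g: (1 5 4 2 3)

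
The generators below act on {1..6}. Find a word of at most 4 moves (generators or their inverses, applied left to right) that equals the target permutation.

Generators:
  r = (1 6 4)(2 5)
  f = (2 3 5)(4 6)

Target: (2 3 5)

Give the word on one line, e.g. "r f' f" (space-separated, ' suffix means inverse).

  after f': (2 5 3)(4 6)
  after f': (2 3 5)

f' f'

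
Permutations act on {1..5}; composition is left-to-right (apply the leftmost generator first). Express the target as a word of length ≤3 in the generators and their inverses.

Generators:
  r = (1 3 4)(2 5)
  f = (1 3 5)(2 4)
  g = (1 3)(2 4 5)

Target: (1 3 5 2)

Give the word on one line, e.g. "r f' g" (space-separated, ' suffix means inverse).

g r' g

  after g: (1 3)(2 4 5)
  after r': (2 3 4)
  after g: (1 3 5 2)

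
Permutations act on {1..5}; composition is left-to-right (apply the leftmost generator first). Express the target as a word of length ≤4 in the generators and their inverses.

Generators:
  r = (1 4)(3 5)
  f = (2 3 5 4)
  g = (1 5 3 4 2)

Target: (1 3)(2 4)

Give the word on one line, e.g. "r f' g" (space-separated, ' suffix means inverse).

g r

  after g: (1 5 3 4 2)
  after r: (1 3)(2 4)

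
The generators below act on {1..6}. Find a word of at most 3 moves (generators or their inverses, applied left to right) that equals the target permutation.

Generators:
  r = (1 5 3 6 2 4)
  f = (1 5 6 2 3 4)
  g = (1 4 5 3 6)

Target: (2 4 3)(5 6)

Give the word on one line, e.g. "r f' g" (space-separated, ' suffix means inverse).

g r

  after g: (1 4 5 3 6)
  after r: (2 4 3)(5 6)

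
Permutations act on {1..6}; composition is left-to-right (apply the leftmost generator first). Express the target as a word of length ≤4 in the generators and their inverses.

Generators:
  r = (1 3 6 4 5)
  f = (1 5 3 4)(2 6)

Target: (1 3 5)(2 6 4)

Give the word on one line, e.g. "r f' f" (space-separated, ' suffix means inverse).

  after f': (1 4 3 5)(2 6)
  after r: (1 5 3)(2 4 6)
  after f': (2 3 4)
  after r: (1 3 5)(2 6 4)

f' r f' r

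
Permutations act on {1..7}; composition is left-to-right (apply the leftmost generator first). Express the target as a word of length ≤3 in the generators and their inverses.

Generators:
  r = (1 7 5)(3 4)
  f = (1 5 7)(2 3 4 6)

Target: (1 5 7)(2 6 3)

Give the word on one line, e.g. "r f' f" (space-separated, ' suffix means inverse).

  after f': (1 7 5)(2 6 4 3)
  after r: (1 5 7)(2 6 3)

f' r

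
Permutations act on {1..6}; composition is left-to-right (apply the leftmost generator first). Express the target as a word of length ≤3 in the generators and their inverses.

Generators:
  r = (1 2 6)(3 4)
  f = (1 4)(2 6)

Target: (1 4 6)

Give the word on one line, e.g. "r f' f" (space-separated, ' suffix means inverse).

f r r

  after f: (1 4)(2 6)
  after r: (1 3 4 2)
  after r: (1 4 6)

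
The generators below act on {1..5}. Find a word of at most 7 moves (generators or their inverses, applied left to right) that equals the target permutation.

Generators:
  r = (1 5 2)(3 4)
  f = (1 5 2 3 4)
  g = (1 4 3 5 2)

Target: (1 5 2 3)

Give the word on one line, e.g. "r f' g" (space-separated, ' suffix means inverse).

  after f': (1 4 3 2 5)
  after g: (1 3)(4 5)
  after r: (1 4 2)(3 5)
  after g: (1 3 2 4)
  after g: (1 5 2 3)

f' g r g g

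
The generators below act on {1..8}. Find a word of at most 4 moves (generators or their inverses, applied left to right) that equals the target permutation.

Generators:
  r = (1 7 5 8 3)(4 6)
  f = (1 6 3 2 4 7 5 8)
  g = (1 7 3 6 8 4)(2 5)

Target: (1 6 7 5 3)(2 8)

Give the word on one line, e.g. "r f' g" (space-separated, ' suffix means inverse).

  after f': (1 8 5 7 4 2 3 6)
  after f': (1 5 4 3)(2 6 8 7)
  after r: (1 8 5 6 3 7 2 4)
  after g': (1 6 7 5 3)(2 8)

f' f' r g'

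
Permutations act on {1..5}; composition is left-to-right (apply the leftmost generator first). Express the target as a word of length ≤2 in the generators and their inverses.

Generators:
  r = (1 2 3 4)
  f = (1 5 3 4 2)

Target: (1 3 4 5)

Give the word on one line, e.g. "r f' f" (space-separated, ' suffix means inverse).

  after r': (1 4 3 2)
  after f': (1 3 4 5)

r' f'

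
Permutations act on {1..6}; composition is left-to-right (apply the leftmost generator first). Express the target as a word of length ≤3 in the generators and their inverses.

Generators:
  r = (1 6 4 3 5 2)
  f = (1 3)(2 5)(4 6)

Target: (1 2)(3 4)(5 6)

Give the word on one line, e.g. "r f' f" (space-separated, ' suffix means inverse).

r' r' f

  after r': (1 2 5 3 4 6)
  after r': (1 5 4)(2 3 6)
  after f: (1 2)(3 4)(5 6)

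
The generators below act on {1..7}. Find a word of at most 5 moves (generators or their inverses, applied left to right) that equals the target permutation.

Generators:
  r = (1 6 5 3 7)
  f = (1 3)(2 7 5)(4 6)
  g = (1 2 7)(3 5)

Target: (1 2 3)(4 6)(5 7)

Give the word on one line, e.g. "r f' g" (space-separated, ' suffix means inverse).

  after f: (1 3)(2 7 5)(4 6)
  after r: (1 7 3 6 4 5 2)
  after g: (3 6 4)(5 7)
  after g: (1 2 7 3 6 4 5)
  after r': (1 2 3)(4 6)(5 7)

f r g g r'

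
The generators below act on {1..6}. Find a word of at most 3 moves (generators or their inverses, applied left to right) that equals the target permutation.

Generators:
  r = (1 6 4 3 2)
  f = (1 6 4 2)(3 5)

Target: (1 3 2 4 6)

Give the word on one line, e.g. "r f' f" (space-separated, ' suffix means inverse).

  after f': (1 2 4 6)(3 5)
  after f': (1 4)(2 6)
  after r: (1 3 2 4 6)

f' f' r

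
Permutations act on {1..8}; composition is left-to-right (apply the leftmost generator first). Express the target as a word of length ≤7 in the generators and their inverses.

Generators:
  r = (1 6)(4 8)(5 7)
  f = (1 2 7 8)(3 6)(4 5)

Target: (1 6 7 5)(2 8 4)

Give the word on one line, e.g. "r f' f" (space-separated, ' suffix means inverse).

r f f r' r'

  after r: (1 6)(4 8)(5 7)
  after f: (1 3 6 2 7 4)(5 8)
  after f: (1 6 7 5)(2 8 4)
  after r': (2 4)(5 6)
  after r': (1 6 7 5)(2 8 4)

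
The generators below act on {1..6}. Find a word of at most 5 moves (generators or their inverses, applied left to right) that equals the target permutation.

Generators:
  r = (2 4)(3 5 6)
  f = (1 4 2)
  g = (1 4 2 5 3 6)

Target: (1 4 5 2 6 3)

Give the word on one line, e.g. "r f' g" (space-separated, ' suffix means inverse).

f g' r g

  after f: (1 4 2)
  after g': (2 6 3 5)
  after r: (2 3 6 5 4)
  after g: (1 4 5 2 6 3)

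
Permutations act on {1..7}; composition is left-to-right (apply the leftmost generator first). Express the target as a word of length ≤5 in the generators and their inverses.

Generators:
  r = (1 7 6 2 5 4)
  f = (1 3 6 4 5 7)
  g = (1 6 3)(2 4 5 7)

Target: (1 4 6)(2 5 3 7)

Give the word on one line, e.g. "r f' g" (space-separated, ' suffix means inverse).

  after g': (1 3 6)(2 7 5 4)
  after g': (1 6 3)(2 5)(4 7)
  after r': (1 7 5 6 3 4)
  after g': (1 5)(2 7 4 3)
  after g': (1 4 6)(2 5 3 7)

g' g' r' g' g'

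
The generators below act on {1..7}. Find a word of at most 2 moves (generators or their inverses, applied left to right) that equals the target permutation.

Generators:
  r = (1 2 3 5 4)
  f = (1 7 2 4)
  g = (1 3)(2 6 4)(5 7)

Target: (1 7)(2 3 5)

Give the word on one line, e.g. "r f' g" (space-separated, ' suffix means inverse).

  after r: (1 2 3 5 4)
  after f': (1 7)(2 3 5)

r f'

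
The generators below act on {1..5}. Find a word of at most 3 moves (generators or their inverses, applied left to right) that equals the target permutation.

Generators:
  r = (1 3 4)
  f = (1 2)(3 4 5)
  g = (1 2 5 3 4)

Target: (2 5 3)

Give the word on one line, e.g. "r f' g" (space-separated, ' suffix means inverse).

  after r: (1 3 4)
  after r: (1 4 3)
  after g: (2 5 3)

r r g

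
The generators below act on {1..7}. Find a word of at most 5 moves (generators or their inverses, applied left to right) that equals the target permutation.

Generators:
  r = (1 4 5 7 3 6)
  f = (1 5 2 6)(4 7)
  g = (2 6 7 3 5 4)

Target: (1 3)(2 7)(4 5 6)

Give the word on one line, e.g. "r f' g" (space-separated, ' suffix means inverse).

r f' g f

  after r: (1 4 5 7 3 6)
  after f': (1 7 3 2 5 4)
  after g: (1 3 6 7 5 2 4)
  after f: (1 3)(2 7)(4 5 6)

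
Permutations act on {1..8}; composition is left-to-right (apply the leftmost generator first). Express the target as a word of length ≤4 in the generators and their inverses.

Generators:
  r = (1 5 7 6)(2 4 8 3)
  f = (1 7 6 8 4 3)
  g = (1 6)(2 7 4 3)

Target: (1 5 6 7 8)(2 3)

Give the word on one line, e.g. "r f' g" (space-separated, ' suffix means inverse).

  after r: (1 5 7 6)(2 4 8 3)
  after f: (1 5 6 7 8)(2 3)

r f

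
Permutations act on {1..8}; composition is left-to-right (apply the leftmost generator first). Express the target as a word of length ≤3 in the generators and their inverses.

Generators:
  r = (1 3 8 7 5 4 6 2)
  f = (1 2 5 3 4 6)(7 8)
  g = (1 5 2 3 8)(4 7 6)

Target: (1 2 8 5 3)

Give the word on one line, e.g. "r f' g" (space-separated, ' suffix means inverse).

  after g': (1 8 3 2 5)(4 6 7)
  after g': (1 3 5 8 2)(4 7 6)
  after g': (1 2 8 5 3)

g' g' g'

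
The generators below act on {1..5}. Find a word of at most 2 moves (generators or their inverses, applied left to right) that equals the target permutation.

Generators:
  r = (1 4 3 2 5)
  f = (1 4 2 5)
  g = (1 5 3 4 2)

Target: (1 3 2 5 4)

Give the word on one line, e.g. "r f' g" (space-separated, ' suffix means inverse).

g g

  after g: (1 5 3 4 2)
  after g: (1 3 2 5 4)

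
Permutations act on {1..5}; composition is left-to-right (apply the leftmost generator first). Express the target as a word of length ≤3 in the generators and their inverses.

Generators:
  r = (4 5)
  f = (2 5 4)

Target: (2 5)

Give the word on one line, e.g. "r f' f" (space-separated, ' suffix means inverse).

  after r: (4 5)
  after f: (2 5)

r f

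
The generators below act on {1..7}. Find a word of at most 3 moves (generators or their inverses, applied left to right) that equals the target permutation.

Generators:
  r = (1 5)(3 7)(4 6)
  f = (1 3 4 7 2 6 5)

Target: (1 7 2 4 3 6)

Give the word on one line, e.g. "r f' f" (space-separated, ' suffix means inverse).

  after f: (1 3 4 7 2 6 5)
  after r': (1 7 2 4 3 6)

f r'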